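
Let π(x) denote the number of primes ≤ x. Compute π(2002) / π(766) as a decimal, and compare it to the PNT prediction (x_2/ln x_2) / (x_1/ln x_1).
π(2002)/π(766) = 303/135 ≈ 2.2444;  PNT prediction ≈ 2.2833.

π(766) = 135 and π(2002) = 303, so π(2002)/π(766) ≈ 2.2444. The PNT-predicted ratio is (2002/ln(2002)) / (766/ln(766)) ≈ 2.2833. The two agree to within a few percent, as expected.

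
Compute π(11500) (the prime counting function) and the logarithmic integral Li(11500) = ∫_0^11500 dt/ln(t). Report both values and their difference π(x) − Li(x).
π(11500) = 1387;  Li(11500) ≈ 1407.75;  π(x) − Li(x) ≈ -20.75.

Direct count of primes ≤ 11500 gives π(11500) = 1387. Numerical evaluation of the logarithmic integral gives Li(11500) ≈ 1407.75. The difference π(x) − Li(x) ≈ -20.75 is typically negative for small/moderate x (Li(x) overestimates), though Littlewood's theorem shows this sign changes infinitely often.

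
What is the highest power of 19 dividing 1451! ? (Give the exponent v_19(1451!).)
v_19(1451!) = 80

Legendre's formula: v_p(n!) = Σ_{k ≥ 1} ⌊n / p^k⌋. For p = 19, n = 1451, the terms are:
  ⌊1451/19^1⌋ = ⌊1451/19⌋ = 76
  ⌊1451/19^2⌋ = ⌊1451/361⌋ = 4
(the next term ⌊1451/19^3⌋ = 0, terminating the sum). Summing: v_19(1451!) = 76 + 4 = 80.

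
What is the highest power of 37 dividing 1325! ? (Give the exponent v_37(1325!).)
v_37(1325!) = 35

Legendre's formula: v_p(n!) = Σ_{k ≥ 1} ⌊n / p^k⌋. For p = 37, n = 1325, the terms are:
  ⌊1325/37^1⌋ = ⌊1325/37⌋ = 35
(the next term ⌊1325/37^2⌋ = 0, terminating the sum). Summing: v_37(1325!) = 35 = 35.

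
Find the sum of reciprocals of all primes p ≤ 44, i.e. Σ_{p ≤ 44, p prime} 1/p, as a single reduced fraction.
Σ 1/p = 21460568175640361/13082761331670030

π(44) = 14, so the primes ≤ 44 are [2, 3, 5, 7, 11, 13, 17, 19, 23, 29, 31, 37, 41, 43]. Summing 1/p over these primes: 21460568175640361/13082761331670030 ≈ 1.6404. Mertens estimate ln ln(44) + 0.2615 ≈ 1.5923.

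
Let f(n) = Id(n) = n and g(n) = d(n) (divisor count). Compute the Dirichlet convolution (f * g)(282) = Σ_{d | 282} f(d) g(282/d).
(Id * d)(282) = 980

Divisors of 282: [1, 2, 3, 6, 47, 94, 141, 282]. For each d | 282:
  d = 1: Id(1) · d(282/1) = 1 · 8 = 8
  d = 2: Id(2) · d(282/2) = 2 · 4 = 8
  d = 3: Id(3) · d(282/3) = 3 · 4 = 12
  d = 6: Id(6) · d(282/6) = 6 · 2 = 12
  d = 47: Id(47) · d(282/47) = 47 · 4 = 188
  d = 94: Id(94) · d(282/94) = 94 · 2 = 188
  d = 141: Id(141) · d(282/141) = 141 · 2 = 282
  d = 282: Id(282) · d(282/282) = 282 · 1 = 282
Summing: (Id * d)(282) = 8 + 8 + 12 + 12 + 188 + 188 + 282 + 282 = 980.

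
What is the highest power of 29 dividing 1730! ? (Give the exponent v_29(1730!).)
v_29(1730!) = 61

Legendre's formula: v_p(n!) = Σ_{k ≥ 1} ⌊n / p^k⌋. For p = 29, n = 1730, the terms are:
  ⌊1730/29^1⌋ = ⌊1730/29⌋ = 59
  ⌊1730/29^2⌋ = ⌊1730/841⌋ = 2
(the next term ⌊1730/29^3⌋ = 0, terminating the sum). Summing: v_29(1730!) = 59 + 2 = 61.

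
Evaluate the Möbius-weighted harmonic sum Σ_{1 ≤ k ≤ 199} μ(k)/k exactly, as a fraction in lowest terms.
Σ μ(k)/k = -2525956533029285906333379660693655000208391328320024740655748842764916179604407/82104442544036437402623148487682251333557860946353167843084552367036963538575798

Values of μ(k) for 1 ≤ k ≤ 199: μ(1) = 1, μ(2) = -1, μ(3) = -1, μ(5) = -1, μ(6) = 1, μ(7) = -1, μ(10) = 1, μ(11) = -1, μ(13) = -1, μ(14) = 1, μ(15) = 1, μ(17) = -1, μ(19) = -1, μ(21) = 1, μ(22) = 1, μ(23) = -1, μ(26) = 1, μ(29) = -1, μ(30) = -1, μ(31) = -1, μ(33) = 1, μ(34) = 1, μ(35) = 1, μ(37) = -1, μ(38) = 1, μ(39) = 1, μ(41) = -1, μ(42) = -1, μ(43) = -1, μ(46) = 1, μ(47) = -1, μ(51) = 1, μ(53) = -1, μ(55) = 1, μ(57) = 1, μ(58) = 1, μ(59) = -1, μ(61) = -1, μ(62) = 1, μ(65) = 1, μ(66) = -1, μ(67) = -1, μ(69) = 1, μ(70) = -1, μ(71) = -1, μ(73) = -1, μ(74) = 1, μ(77) = 1, μ(78) = -1, μ(79) = -1, μ(82) = 1, μ(83) = -1, μ(85) = 1, μ(86) = 1, μ(87) = 1, μ(89) = -1, μ(91) = 1, μ(93) = 1, μ(94) = 1, μ(95) = 1, μ(97) = -1, μ(101) = -1, μ(102) = -1, μ(103) = -1, μ(105) = -1, μ(106) = 1, μ(107) = -1, μ(109) = -1, μ(110) = -1, μ(111) = 1, μ(113) = -1, μ(114) = -1, μ(115) = 1, μ(118) = 1, μ(119) = 1, μ(122) = 1, μ(123) = 1, μ(127) = -1, μ(129) = 1, μ(130) = -1, μ(131) = -1, μ(133) = 1, μ(134) = 1, μ(137) = -1, μ(138) = -1, μ(139) = -1, μ(141) = 1, μ(142) = 1, μ(143) = 1, μ(145) = 1, μ(146) = 1, μ(149) = -1, μ(151) = -1, μ(154) = -1, μ(155) = 1, μ(157) = -1, μ(158) = 1, μ(159) = 1, μ(161) = 1, μ(163) = -1, μ(165) = -1, μ(166) = 1, μ(167) = -1, μ(170) = -1, μ(173) = -1, μ(174) = -1, μ(177) = 1, μ(178) = 1, μ(179) = -1, μ(181) = -1, μ(182) = -1, μ(183) = 1, μ(185) = 1, μ(186) = -1, μ(187) = 1, μ(190) = -1, μ(191) = -1, μ(193) = -1, μ(194) = 1, μ(195) = -1, μ(197) = -1, μ(199) = -1, with μ = 0 on non-squarefree integers. Summing μ(k)/k for k where μ(k) ≠ 0 gives -2525956533029285906333379660693655000208391328320024740655748842764916179604407/82104442544036437402623148487682251333557860946353167843084552367036963538575798 ≈ -0.0308. (PNT ⟺ this sum → 0 as n → ∞.)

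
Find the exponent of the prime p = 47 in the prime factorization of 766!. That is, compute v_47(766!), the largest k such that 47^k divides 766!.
v_47(766!) = 16

Legendre's formula: v_p(n!) = Σ_{k ≥ 1} ⌊n / p^k⌋. For p = 47, n = 766, the terms are:
  ⌊766/47^1⌋ = ⌊766/47⌋ = 16
(the next term ⌊766/47^2⌋ = 0, terminating the sum). Summing: v_47(766!) = 16 = 16.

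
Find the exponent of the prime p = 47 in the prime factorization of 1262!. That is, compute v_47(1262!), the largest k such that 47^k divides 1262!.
v_47(1262!) = 26

Legendre's formula: v_p(n!) = Σ_{k ≥ 1} ⌊n / p^k⌋. For p = 47, n = 1262, the terms are:
  ⌊1262/47^1⌋ = ⌊1262/47⌋ = 26
(the next term ⌊1262/47^2⌋ = 0, terminating the sum). Summing: v_47(1262!) = 26 = 26.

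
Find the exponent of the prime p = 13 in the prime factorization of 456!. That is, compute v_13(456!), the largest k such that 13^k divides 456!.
v_13(456!) = 37

Legendre's formula: v_p(n!) = Σ_{k ≥ 1} ⌊n / p^k⌋. For p = 13, n = 456, the terms are:
  ⌊456/13^1⌋ = ⌊456/13⌋ = 35
  ⌊456/13^2⌋ = ⌊456/169⌋ = 2
(the next term ⌊456/13^3⌋ = 0, terminating the sum). Summing: v_13(456!) = 35 + 2 = 37.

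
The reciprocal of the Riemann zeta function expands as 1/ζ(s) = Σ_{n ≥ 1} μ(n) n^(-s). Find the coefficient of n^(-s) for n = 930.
μ(930) = 1

Factor n = 930 = 2 · 3 · 5 · 31. μ(n) = 0 if any exponent ≥ 2 (not squarefree); otherwise μ(n) = (−1)^{ω(n)} where ω(n) is the number of distinct prime factors. Applying: μ(930) = 1.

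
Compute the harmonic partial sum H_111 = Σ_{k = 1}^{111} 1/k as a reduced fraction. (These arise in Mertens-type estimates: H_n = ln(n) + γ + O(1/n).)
H_111 = 813811190043550229600356295599093692454010452277/153803387341307877636928566091115101174034840640

Direct summation: H_111 = 1 + 1/2 + ... + 1/111. The least common denominator is lcm(1, ..., 111) = 8459186303771933270031071135011330564571916235200; over this denominator the numerator is 8459186303771933270031071135011330564571916235200 + 4229593151885966635015535567505665282285958117600 + 2819728767923977756677023711670443521523972078400 + 2114796575942983317507767783752832641142979058800 + 1691837260754386654006214227002266112914383247040 + 1409864383961988878338511855835221760761986039200 + 1208455186253133324290153019287332937795988033600 + 1057398287971491658753883891876416320571489529400 + 939909589307992585559007903890147840507990692800 + 845918630377193327003107113501133056457191623520 + 769016936706539388184642830455575505870174203200 + 704932191980994439169255927917610880380993019600 + 650706638751687174617774702693179274197839710400 + 604227593126566662145076509643666468897994016800 + 563945753584795551335404742334088704304794415680 + 528699143985745829376941945938208160285744764700 + 497599194339525486472415949118313562621877425600 + 469954794653996292779503951945073920253995346400 + 445220331777470172106898480790070029714311380800 + 422959315188596663501553556750566528228595811760 + 402818395417711108096717673095777645931996011200 + 384508468353269694092321415227787752935087101600 + 367790708859649272610046571087449154981387662400 + 352466095990497219584627963958805440190496509800 + 338367452150877330801242845400453222582876649408 + 325353319375843587308887351346589637098919855200 + 313303196435997528519669301296715946835996897600 + 302113796563283331072538254821833234448997008400 + 291696079440411492070036935690045881536962628800 + 281972876792397775667702371167044352152397207840 + 272876977541030105484873262419720340792642459200 + 264349571992872914688470972969104080142872382350 + 256338978902179796061547610151858501956724734400 + 248799597169762743236207974559156781310938712800 + 241691037250626664858030603857466587559197606720 + 234977397326998146389751975972536960126997673200 + 228626656858700899190028949594900826069511249600 + 222610165888735086053449240395035014857155690400 + 216902212917229058205924900897726424732613236800 + 211479657594298331750776778375283264114297905880 + 206321617165169104147099295975886111331022347200 + 201409197708855554048358836547888822965998005600 + 196725262878417052791420258953751873594695726400 + 192254234176634847046160707613893876467543550800 + 187981917861598517111801580778029568101598138560 + 183895354429824636305023285543724577490693831200 + 179982687314296452553852577340666607756849281600 + 176233047995248609792313981979402720095248254900 + 172636455179019046327164717041047562542284004800 + 169183726075438665400621422700226611291438324704 + 165866398113175162157471983039437854207292475200 + 162676659687921793654443675673294818549459927600 + 159607288750413835283605115754930765369281438400 + 156651598217998764259834650648357973417998448800 + 153803387341307877636928566091115101174034840640 + 151056898281641665536269127410916617224498504200 + 148406777259156724035632826930023343238103793600 + 145848039720205746035018467845022940768481314400 + 143376039046981919831035103983242890924947732800 + 140986438396198887833851185583522176076198603920 + 138675185307736610984115920246087386304457643200 + 136438488770515052742436631209860170396321229600 + 134272798472570369365572557698592548643998670400 + 132174785996436457344235486484552040071436191175 + 130141327750337434923554940538635854839567942080 + 128169489451089898030773805075929250978362367200 + 126256511996596018955687628880766127829431585600 + 124399798584881371618103987279578390655469356400 + 122596902953216424203348857029149718327129220800 + 120845518625313332429015301928733293779598803360 + 119143469067210327746916494859314514993970651200 + 117488698663499073194875987986268480063498836600 + 115879264435231962603165358013853843350300222400 + 114313328429350449595014474797450413034755624800 + 112789150716959110267080948466817740860958883136 + 111305082944367543026724620197517507428577845200 + 109859562386648484026377547207939357981453457600 + 108451106458614529102962450448863212366306618400 + 107078307642682699620646470063434564108505268800 + 105739828797149165875388389187641632057148952940 + 104434398811999176173223100432238648945332299200 + 103160808582584552073549647987943055665511173600 + 101917907274360641807603266686883500777974894400 + 100704598854427777024179418273944411482999002800 + 99519838867905097294483189823662712524375485120 + 98362631439208526395710129476875936797347863200 + 97232026480137164023345645230015293845654209600 + 96127117088317423523080353806946938233771775400 + 95047037121032958090236754325970006343504676800 + 93990958930799258555900790389014784050799069280 + 92958091250241024945396386099025610599691387200 + 91947677214912318152511642771862288745346915600 + 90958992513676701828291087473240113597547486400 + 89991343657148226276926288670333303878424640800 + 89044066355494034421379696158014005942862276160 + 88116523997624304896156990989701360047624127450 + 87208106224452920309598671494962170768782641600 + 86318227589509523163582358520523781271142002400 + 85446326300726598687182536717286167318908244800 + 84591863037719332700310711350113305645719162352 + 83754319839326071980505654802092381827444715200 + 82933199056587581078735991519718927103646237600 + 82128022366717798738165739174867287034678798400 + 81338329843960896827221837836647409274729963800 + 80563679083542221619343534619155529186399202240 + 79803644375206917641802557877465382684640719200 + 79057815923102180093748328364591874435251553600 + 78325799108999382129917325324178986708999224400 + 77607213796072782293863037935883766647448772800 + 76901693670653938818464283045557550587017420320 + 76208885619566966396676316531633608689837083200 = 44759615452395262628019596257950153084970574875235, so H_111 = 44759615452395262628019596257950153084970574875235/8459186303771933270031071135011330564571916235200; reducing by gcd(44759615452395262628019596257950153084970574875235, 8459186303771933270031071135011330564571916235200) = 55 gives 813811190043550229600356295599093692454010452277/153803387341307877636928566091115101174034840640 ≈ 5.29124. (The PNT-adjacent estimate ln(111) + γ ≈ 5.28675 matches within O(1/n).)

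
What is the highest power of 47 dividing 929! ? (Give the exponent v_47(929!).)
v_47(929!) = 19

Legendre's formula: v_p(n!) = Σ_{k ≥ 1} ⌊n / p^k⌋. For p = 47, n = 929, the terms are:
  ⌊929/47^1⌋ = ⌊929/47⌋ = 19
(the next term ⌊929/47^2⌋ = 0, terminating the sum). Summing: v_47(929!) = 19 = 19.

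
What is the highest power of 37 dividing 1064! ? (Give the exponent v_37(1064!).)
v_37(1064!) = 28

Legendre's formula: v_p(n!) = Σ_{k ≥ 1} ⌊n / p^k⌋. For p = 37, n = 1064, the terms are:
  ⌊1064/37^1⌋ = ⌊1064/37⌋ = 28
(the next term ⌊1064/37^2⌋ = 0, terminating the sum). Summing: v_37(1064!) = 28 = 28.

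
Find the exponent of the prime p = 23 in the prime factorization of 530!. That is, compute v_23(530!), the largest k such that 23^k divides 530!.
v_23(530!) = 24

Legendre's formula: v_p(n!) = Σ_{k ≥ 1} ⌊n / p^k⌋. For p = 23, n = 530, the terms are:
  ⌊530/23^1⌋ = ⌊530/23⌋ = 23
  ⌊530/23^2⌋ = ⌊530/529⌋ = 1
(the next term ⌊530/23^3⌋ = 0, terminating the sum). Summing: v_23(530!) = 23 + 1 = 24.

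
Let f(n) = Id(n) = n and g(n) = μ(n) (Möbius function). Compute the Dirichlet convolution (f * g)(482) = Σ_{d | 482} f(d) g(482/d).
(Id * μ)(482) = 240

Divisors of 482: [1, 2, 241, 482]. For each d | 482:
  d = 1: Id(1) · μ(482/1) = 1 · 1 = 1
  d = 2: Id(2) · μ(482/2) = 2 · -1 = -2
  d = 241: Id(241) · μ(482/241) = 241 · -1 = -241
  d = 482: Id(482) · μ(482/482) = 482 · 1 = 482
Summing: (Id * μ)(482) = 1 + -2 + -241 + 482 = 240.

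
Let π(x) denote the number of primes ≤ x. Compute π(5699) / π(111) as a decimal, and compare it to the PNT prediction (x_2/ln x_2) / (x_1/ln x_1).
π(5699)/π(111) = 750/29 ≈ 25.8621;  PNT prediction ≈ 27.9599.

π(111) = 29 and π(5699) = 750, so π(5699)/π(111) ≈ 25.8621. The PNT-predicted ratio is (5699/ln(5699)) / (111/ln(111)) ≈ 27.9599. The two agree to within a few percent, as expected.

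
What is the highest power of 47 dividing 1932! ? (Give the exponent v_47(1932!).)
v_47(1932!) = 41

Legendre's formula: v_p(n!) = Σ_{k ≥ 1} ⌊n / p^k⌋. For p = 47, n = 1932, the terms are:
  ⌊1932/47^1⌋ = ⌊1932/47⌋ = 41
(the next term ⌊1932/47^2⌋ = 0, terminating the sum). Summing: v_47(1932!) = 41 = 41.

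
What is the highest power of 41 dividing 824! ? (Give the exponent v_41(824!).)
v_41(824!) = 20

Legendre's formula: v_p(n!) = Σ_{k ≥ 1} ⌊n / p^k⌋. For p = 41, n = 824, the terms are:
  ⌊824/41^1⌋ = ⌊824/41⌋ = 20
(the next term ⌊824/41^2⌋ = 0, terminating the sum). Summing: v_41(824!) = 20 = 20.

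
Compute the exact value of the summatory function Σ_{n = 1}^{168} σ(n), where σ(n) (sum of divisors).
Σ_{n ≤ 168} σ(n) = 23355

Compute σ(n) for each 1 ≤ n ≤ 168: σ(1) = 1, σ(2) = 3, σ(3) = 4, σ(4) = 7, σ(5) = 6, σ(6) = 12, σ(7) = 8, σ(8) = 15, σ(9) = 13, σ(10) = 18, σ(11) = 12, σ(12) = 28, σ(13) = 14, σ(14) = 24, σ(15) = 24, σ(16) = 31, σ(17) = 18, σ(18) = 39, σ(19) = 20, σ(20) = 42, σ(21) = 32, σ(22) = 36, σ(23) = 24, σ(24) = 60, σ(25) = 31, σ(26) = 42, σ(27) = 40, σ(28) = 56, σ(29) = 30, σ(30) = 72, σ(31) = 32, σ(32) = 63, σ(33) = 48, σ(34) = 54, σ(35) = 48, σ(36) = 91, σ(37) = 38, σ(38) = 60, σ(39) = 56, σ(40) = 90, σ(41) = 42, σ(42) = 96, σ(43) = 44, σ(44) = 84, σ(45) = 78, σ(46) = 72, σ(47) = 48, σ(48) = 124, σ(49) = 57, σ(50) = 93, σ(51) = 72, σ(52) = 98, σ(53) = 54, σ(54) = 120, σ(55) = 72, σ(56) = 120, σ(57) = 80, σ(58) = 90, σ(59) = 60, σ(60) = 168, σ(61) = 62, σ(62) = 96, σ(63) = 104, σ(64) = 127, σ(65) = 84, σ(66) = 144, σ(67) = 68, σ(68) = 126, σ(69) = 96, σ(70) = 144, σ(71) = 72, σ(72) = 195, σ(73) = 74, σ(74) = 114, σ(75) = 124, σ(76) = 140, σ(77) = 96, σ(78) = 168, σ(79) = 80, σ(80) = 186, σ(81) = 121, σ(82) = 126, σ(83) = 84, σ(84) = 224, σ(85) = 108, σ(86) = 132, σ(87) = 120, σ(88) = 180, σ(89) = 90, σ(90) = 234, σ(91) = 112, σ(92) = 168, σ(93) = 128, σ(94) = 144, σ(95) = 120, σ(96) = 252, σ(97) = 98, σ(98) = 171, σ(99) = 156, σ(100) = 217, σ(101) = 102, σ(102) = 216, σ(103) = 104, σ(104) = 210, σ(105) = 192, σ(106) = 162, σ(107) = 108, σ(108) = 280, σ(109) = 110, σ(110) = 216, σ(111) = 152, σ(112) = 248, σ(113) = 114, σ(114) = 240, σ(115) = 144, σ(116) = 210, σ(117) = 182, σ(118) = 180, σ(119) = 144, σ(120) = 360, σ(121) = 133, σ(122) = 186, σ(123) = 168, σ(124) = 224, σ(125) = 156, σ(126) = 312, σ(127) = 128, σ(128) = 255, σ(129) = 176, σ(130) = 252, σ(131) = 132, σ(132) = 336, σ(133) = 160, σ(134) = 204, σ(135) = 240, σ(136) = 270, σ(137) = 138, σ(138) = 288, σ(139) = 140, σ(140) = 336, σ(141) = 192, σ(142) = 216, σ(143) = 168, σ(144) = 403, σ(145) = 180, σ(146) = 222, σ(147) = 228, σ(148) = 266, σ(149) = 150, σ(150) = 372, σ(151) = 152, σ(152) = 300, σ(153) = 234, σ(154) = 288, σ(155) = 192, σ(156) = 392, σ(157) = 158, σ(158) = 240, σ(159) = 216, σ(160) = 378, σ(161) = 192, σ(162) = 363, σ(163) = 164, σ(164) = 294, σ(165) = 288, σ(166) = 252, σ(167) = 168, σ(168) = 480. Summing all 168 values: 23355. (Average order: Σ_{n ≤ x} σ(n) ~ (π²/12) x². For x = 168, (π²/12)·168² ≈ 23213.31.)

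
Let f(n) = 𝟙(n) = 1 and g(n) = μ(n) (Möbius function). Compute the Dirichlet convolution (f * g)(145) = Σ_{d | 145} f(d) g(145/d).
(𝟙 * μ)(145) = 0

Divisors of 145: [1, 5, 29, 145]. For each d | 145:
  d = 1: 𝟙(1) · μ(145/1) = 1 · 1 = 1
  d = 5: 𝟙(5) · μ(145/5) = 1 · -1 = -1
  d = 29: 𝟙(29) · μ(145/29) = 1 · -1 = -1
  d = 145: 𝟙(145) · μ(145/145) = 1 · 1 = 1
Summing: (𝟙 * μ)(145) = 1 + -1 + -1 + 1 = 0.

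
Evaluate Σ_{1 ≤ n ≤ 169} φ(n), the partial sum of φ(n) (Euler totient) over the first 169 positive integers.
Σ_{n ≤ 169} φ(n) = 8766

Compute φ(n) for each 1 ≤ n ≤ 169: φ(1) = 1, φ(2) = 1, φ(3) = 2, φ(4) = 2, φ(5) = 4, φ(6) = 2, φ(7) = 6, φ(8) = 4, φ(9) = 6, φ(10) = 4, φ(11) = 10, φ(12) = 4, φ(13) = 12, φ(14) = 6, φ(15) = 8, φ(16) = 8, φ(17) = 16, φ(18) = 6, φ(19) = 18, φ(20) = 8, φ(21) = 12, φ(22) = 10, φ(23) = 22, φ(24) = 8, φ(25) = 20, φ(26) = 12, φ(27) = 18, φ(28) = 12, φ(29) = 28, φ(30) = 8, φ(31) = 30, φ(32) = 16, φ(33) = 20, φ(34) = 16, φ(35) = 24, φ(36) = 12, φ(37) = 36, φ(38) = 18, φ(39) = 24, φ(40) = 16, φ(41) = 40, φ(42) = 12, φ(43) = 42, φ(44) = 20, φ(45) = 24, φ(46) = 22, φ(47) = 46, φ(48) = 16, φ(49) = 42, φ(50) = 20, φ(51) = 32, φ(52) = 24, φ(53) = 52, φ(54) = 18, φ(55) = 40, φ(56) = 24, φ(57) = 36, φ(58) = 28, φ(59) = 58, φ(60) = 16, φ(61) = 60, φ(62) = 30, φ(63) = 36, φ(64) = 32, φ(65) = 48, φ(66) = 20, φ(67) = 66, φ(68) = 32, φ(69) = 44, φ(70) = 24, φ(71) = 70, φ(72) = 24, φ(73) = 72, φ(74) = 36, φ(75) = 40, φ(76) = 36, φ(77) = 60, φ(78) = 24, φ(79) = 78, φ(80) = 32, φ(81) = 54, φ(82) = 40, φ(83) = 82, φ(84) = 24, φ(85) = 64, φ(86) = 42, φ(87) = 56, φ(88) = 40, φ(89) = 88, φ(90) = 24, φ(91) = 72, φ(92) = 44, φ(93) = 60, φ(94) = 46, φ(95) = 72, φ(96) = 32, φ(97) = 96, φ(98) = 42, φ(99) = 60, φ(100) = 40, φ(101) = 100, φ(102) = 32, φ(103) = 102, φ(104) = 48, φ(105) = 48, φ(106) = 52, φ(107) = 106, φ(108) = 36, φ(109) = 108, φ(110) = 40, φ(111) = 72, φ(112) = 48, φ(113) = 112, φ(114) = 36, φ(115) = 88, φ(116) = 56, φ(117) = 72, φ(118) = 58, φ(119) = 96, φ(120) = 32, φ(121) = 110, φ(122) = 60, φ(123) = 80, φ(124) = 60, φ(125) = 100, φ(126) = 36, φ(127) = 126, φ(128) = 64, φ(129) = 84, φ(130) = 48, φ(131) = 130, φ(132) = 40, φ(133) = 108, φ(134) = 66, φ(135) = 72, φ(136) = 64, φ(137) = 136, φ(138) = 44, φ(139) = 138, φ(140) = 48, φ(141) = 92, φ(142) = 70, φ(143) = 120, φ(144) = 48, φ(145) = 112, φ(146) = 72, φ(147) = 84, φ(148) = 72, φ(149) = 148, φ(150) = 40, φ(151) = 150, φ(152) = 72, φ(153) = 96, φ(154) = 60, φ(155) = 120, φ(156) = 48, φ(157) = 156, φ(158) = 78, φ(159) = 104, φ(160) = 64, φ(161) = 132, φ(162) = 54, φ(163) = 162, φ(164) = 80, φ(165) = 80, φ(166) = 82, φ(167) = 166, φ(168) = 48, φ(169) = 156. Summing all 169 values: 8766. (Average order: Σ_{n ≤ x} φ(n) ~ (3/π²) x². For x = 169, (3/π²)·169² ≈ 8681.50.)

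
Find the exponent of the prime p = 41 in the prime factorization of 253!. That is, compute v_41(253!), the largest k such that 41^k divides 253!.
v_41(253!) = 6

Legendre's formula: v_p(n!) = Σ_{k ≥ 1} ⌊n / p^k⌋. For p = 41, n = 253, the terms are:
  ⌊253/41^1⌋ = ⌊253/41⌋ = 6
(the next term ⌊253/41^2⌋ = 0, terminating the sum). Summing: v_41(253!) = 6 = 6.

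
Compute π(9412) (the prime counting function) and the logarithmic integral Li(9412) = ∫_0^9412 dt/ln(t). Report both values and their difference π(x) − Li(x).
π(9412) = 1163;  Li(9412) ≈ 1182.09;  π(x) − Li(x) ≈ -19.09.

Direct count of primes ≤ 9412 gives π(9412) = 1163. Numerical evaluation of the logarithmic integral gives Li(9412) ≈ 1182.09. The difference π(x) − Li(x) ≈ -19.09 is typically negative for small/moderate x (Li(x) overestimates), though Littlewood's theorem shows this sign changes infinitely often.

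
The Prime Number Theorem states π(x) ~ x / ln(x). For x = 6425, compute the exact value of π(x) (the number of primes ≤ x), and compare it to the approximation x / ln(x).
π(6425) = 835;  x/ln(x) ≈ 732.78;  relative error ≈ 12.24%.

Directly count primes up to 6425: π(6425) = 835. The PNT approximation gives 6425/ln(6425) ≈ 6425/8.76795 ≈ 732.78. Relative error (π(x) − x/ln(x)) / π(x) ≈ 12.24%; the approximation is known to undercount slightly (Li(x) is a better estimate).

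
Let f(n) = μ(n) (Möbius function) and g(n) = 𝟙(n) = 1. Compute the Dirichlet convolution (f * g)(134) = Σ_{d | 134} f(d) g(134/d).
(μ * 𝟙)(134) = 0

Divisors of 134: [1, 2, 67, 134]. For each d | 134:
  d = 1: μ(1) · 𝟙(134/1) = 1 · 1 = 1
  d = 2: μ(2) · 𝟙(134/2) = -1 · 1 = -1
  d = 67: μ(67) · 𝟙(134/67) = -1 · 1 = -1
  d = 134: μ(134) · 𝟙(134/134) = 1 · 1 = 1
Summing: (μ * 𝟙)(134) = 1 + -1 + -1 + 1 = 0.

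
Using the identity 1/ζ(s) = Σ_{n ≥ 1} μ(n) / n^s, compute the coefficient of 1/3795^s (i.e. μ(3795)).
μ(3795) = 1

Factor n = 3795 = 3 · 5 · 11 · 23. μ(n) = 0 if any exponent ≥ 2 (not squarefree); otherwise μ(n) = (−1)^{ω(n)} where ω(n) is the number of distinct prime factors. Applying: μ(3795) = 1.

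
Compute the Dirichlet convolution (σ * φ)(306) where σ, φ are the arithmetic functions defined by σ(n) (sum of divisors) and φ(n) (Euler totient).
(σ * φ)(306) = 3672

Divisors of 306: [1, 2, 3, 6, 9, 17, 18, 34, 51, 102, 153, 306]. For each d | 306:
  d = 1: σ(1) · φ(306/1) = 1 · 96 = 96
  d = 2: σ(2) · φ(306/2) = 3 · 96 = 288
  d = 3: σ(3) · φ(306/3) = 4 · 32 = 128
  d = 6: σ(6) · φ(306/6) = 12 · 32 = 384
  d = 9: σ(9) · φ(306/9) = 13 · 16 = 208
  d = 17: σ(17) · φ(306/17) = 18 · 6 = 108
  d = 18: σ(18) · φ(306/18) = 39 · 16 = 624
  d = 34: σ(34) · φ(306/34) = 54 · 6 = 324
  d = 51: σ(51) · φ(306/51) = 72 · 2 = 144
  d = 102: σ(102) · φ(306/102) = 216 · 2 = 432
  d = 153: σ(153) · φ(306/153) = 234 · 1 = 234
  d = 306: σ(306) · φ(306/306) = 702 · 1 = 702
Summing: (σ * φ)(306) = 96 + 288 + 128 + 384 + 208 + 108 + 624 + 324 + 144 + 432 + 234 + 702 = 3672.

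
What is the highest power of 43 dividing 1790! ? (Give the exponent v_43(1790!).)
v_43(1790!) = 41

Legendre's formula: v_p(n!) = Σ_{k ≥ 1} ⌊n / p^k⌋. For p = 43, n = 1790, the terms are:
  ⌊1790/43^1⌋ = ⌊1790/43⌋ = 41
(the next term ⌊1790/43^2⌋ = 0, terminating the sum). Summing: v_43(1790!) = 41 = 41.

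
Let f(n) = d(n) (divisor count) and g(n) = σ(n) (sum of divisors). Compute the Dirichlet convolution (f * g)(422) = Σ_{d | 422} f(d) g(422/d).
(d * σ)(422) = 1070

Divisors of 422: [1, 2, 211, 422]. For each d | 422:
  d = 1: d(1) · σ(422/1) = 1 · 636 = 636
  d = 2: d(2) · σ(422/2) = 2 · 212 = 424
  d = 211: d(211) · σ(422/211) = 2 · 3 = 6
  d = 422: d(422) · σ(422/422) = 4 · 1 = 4
Summing: (d * σ)(422) = 636 + 424 + 6 + 4 = 1070.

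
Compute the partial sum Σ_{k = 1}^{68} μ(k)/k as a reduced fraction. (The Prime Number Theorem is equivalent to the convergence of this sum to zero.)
Σ μ(k)/k = 1690811146852662245882/1309720258513377842646515

Values of μ(k) for 1 ≤ k ≤ 68: μ(1) = 1, μ(2) = -1, μ(3) = -1, μ(5) = -1, μ(6) = 1, μ(7) = -1, μ(10) = 1, μ(11) = -1, μ(13) = -1, μ(14) = 1, μ(15) = 1, μ(17) = -1, μ(19) = -1, μ(21) = 1, μ(22) = 1, μ(23) = -1, μ(26) = 1, μ(29) = -1, μ(30) = -1, μ(31) = -1, μ(33) = 1, μ(34) = 1, μ(35) = 1, μ(37) = -1, μ(38) = 1, μ(39) = 1, μ(41) = -1, μ(42) = -1, μ(43) = -1, μ(46) = 1, μ(47) = -1, μ(51) = 1, μ(53) = -1, μ(55) = 1, μ(57) = 1, μ(58) = 1, μ(59) = -1, μ(61) = -1, μ(62) = 1, μ(65) = 1, μ(66) = -1, μ(67) = -1, with μ = 0 on non-squarefree integers. Summing μ(k)/k for k where μ(k) ≠ 0 gives 1690811146852662245882/1309720258513377842646515 ≈ 0.0013. (PNT ⟺ this sum → 0 as n → ∞.)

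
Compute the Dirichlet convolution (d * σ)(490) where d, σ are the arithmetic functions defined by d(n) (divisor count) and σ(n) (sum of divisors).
(d * σ)(490) = 3040

Divisors of 490: [1, 2, 5, 7, 10, 14, 35, 49, 70, 98, 245, 490]. For each d | 490:
  d = 1: d(1) · σ(490/1) = 1 · 1026 = 1026
  d = 2: d(2) · σ(490/2) = 2 · 342 = 684
  d = 5: d(5) · σ(490/5) = 2 · 171 = 342
  d = 7: d(7) · σ(490/7) = 2 · 144 = 288
  d = 10: d(10) · σ(490/10) = 4 · 57 = 228
  d = 14: d(14) · σ(490/14) = 4 · 48 = 192
  d = 35: d(35) · σ(490/35) = 4 · 24 = 96
  d = 49: d(49) · σ(490/49) = 3 · 18 = 54
  d = 70: d(70) · σ(490/70) = 8 · 8 = 64
  d = 98: d(98) · σ(490/98) = 6 · 6 = 36
  d = 245: d(245) · σ(490/245) = 6 · 3 = 18
  d = 490: d(490) · σ(490/490) = 12 · 1 = 12
Summing: (d * σ)(490) = 1026 + 684 + 342 + 288 + 228 + 192 + 96 + 54 + 64 + 36 + 18 + 12 = 3040.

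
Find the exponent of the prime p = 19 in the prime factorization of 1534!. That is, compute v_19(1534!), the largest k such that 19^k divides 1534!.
v_19(1534!) = 84

Legendre's formula: v_p(n!) = Σ_{k ≥ 1} ⌊n / p^k⌋. For p = 19, n = 1534, the terms are:
  ⌊1534/19^1⌋ = ⌊1534/19⌋ = 80
  ⌊1534/19^2⌋ = ⌊1534/361⌋ = 4
(the next term ⌊1534/19^3⌋ = 0, terminating the sum). Summing: v_19(1534!) = 80 + 4 = 84.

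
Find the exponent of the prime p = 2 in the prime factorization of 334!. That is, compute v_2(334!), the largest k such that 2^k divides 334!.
v_2(334!) = 329

Legendre's formula: v_p(n!) = Σ_{k ≥ 1} ⌊n / p^k⌋. For p = 2, n = 334, the terms are:
  ⌊334/2^1⌋ = ⌊334/2⌋ = 167
  ⌊334/2^2⌋ = ⌊334/4⌋ = 83
  ⌊334/2^3⌋ = ⌊334/8⌋ = 41
  ⌊334/2^4⌋ = ⌊334/16⌋ = 20
  ⌊334/2^5⌋ = ⌊334/32⌋ = 10
  ⌊334/2^6⌋ = ⌊334/64⌋ = 5
  ⌊334/2^7⌋ = ⌊334/128⌋ = 2
  ⌊334/2^8⌋ = ⌊334/256⌋ = 1
(the next term ⌊334/2^9⌋ = 0, terminating the sum). Summing: v_2(334!) = 167 + 83 + 41 + 20 + 10 + 5 + 2 + 1 = 329.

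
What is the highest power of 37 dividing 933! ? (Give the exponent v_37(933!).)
v_37(933!) = 25

Legendre's formula: v_p(n!) = Σ_{k ≥ 1} ⌊n / p^k⌋. For p = 37, n = 933, the terms are:
  ⌊933/37^1⌋ = ⌊933/37⌋ = 25
(the next term ⌊933/37^2⌋ = 0, terminating the sum). Summing: v_37(933!) = 25 = 25.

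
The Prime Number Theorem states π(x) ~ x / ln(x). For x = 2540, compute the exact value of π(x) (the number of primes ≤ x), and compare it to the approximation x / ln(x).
π(2540) = 371;  x/ln(x) ≈ 323.98;  relative error ≈ 12.67%.

Directly count primes up to 2540: π(2540) = 371. The PNT approximation gives 2540/ln(2540) ≈ 2540/7.83992 ≈ 323.98. Relative error (π(x) − x/ln(x)) / π(x) ≈ 12.67%; the approximation is known to undercount slightly (Li(x) is a better estimate).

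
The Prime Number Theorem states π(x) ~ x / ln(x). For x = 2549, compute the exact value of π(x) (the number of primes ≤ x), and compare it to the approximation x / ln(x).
π(2549) = 373;  x/ln(x) ≈ 324.98;  relative error ≈ 12.87%.

Directly count primes up to 2549: π(2549) = 373. The PNT approximation gives 2549/ln(2549) ≈ 2549/7.84346 ≈ 324.98. Relative error (π(x) − x/ln(x)) / π(x) ≈ 12.87%; the approximation is known to undercount slightly (Li(x) is a better estimate).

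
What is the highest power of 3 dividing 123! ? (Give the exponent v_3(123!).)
v_3(123!) = 59

Legendre's formula: v_p(n!) = Σ_{k ≥ 1} ⌊n / p^k⌋. For p = 3, n = 123, the terms are:
  ⌊123/3^1⌋ = ⌊123/3⌋ = 41
  ⌊123/3^2⌋ = ⌊123/9⌋ = 13
  ⌊123/3^3⌋ = ⌊123/27⌋ = 4
  ⌊123/3^4⌋ = ⌊123/81⌋ = 1
(the next term ⌊123/3^5⌋ = 0, terminating the sum). Summing: v_3(123!) = 41 + 13 + 4 + 1 = 59.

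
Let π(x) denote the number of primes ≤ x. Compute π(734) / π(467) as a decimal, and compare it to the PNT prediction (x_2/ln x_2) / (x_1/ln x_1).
π(734)/π(467) = 130/91 ≈ 1.4286;  PNT prediction ≈ 1.4640.

π(467) = 91 and π(734) = 130, so π(734)/π(467) ≈ 1.4286. The PNT-predicted ratio is (734/ln(734)) / (467/ln(467)) ≈ 1.4640. The two agree to within a few percent, as expected.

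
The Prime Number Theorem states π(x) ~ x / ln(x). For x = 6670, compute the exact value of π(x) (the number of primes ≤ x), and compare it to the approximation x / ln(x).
π(6670) = 859;  x/ln(x) ≈ 757.49;  relative error ≈ 11.82%.

Directly count primes up to 6670: π(6670) = 859. The PNT approximation gives 6670/ln(6670) ≈ 6670/8.80538 ≈ 757.49. Relative error (π(x) − x/ln(x)) / π(x) ≈ 11.82%; the approximation is known to undercount slightly (Li(x) is a better estimate).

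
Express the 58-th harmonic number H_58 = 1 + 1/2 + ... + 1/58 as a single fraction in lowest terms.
H_58 = 254381445831833111660789/54749786241679275146400

Direct summation: H_58 = 1 + 1/2 + ... + 1/58. The least common denominator is lcm(1, ..., 58) = 164249358725037825439200; over this denominator the numerator is 164249358725037825439200 + 82124679362518912719600 + 54749786241679275146400 + 41062339681259456359800 + 32849871745007565087840 + 27374893120839637573200 + 23464194103576832205600 + 20531169840629728179900 + 18249928747226425048800 + 16424935872503782543920 + 14931759884094347767200 + 13687446560419818786600 + 12634566055772140418400 + 11732097051788416102800 + 10949957248335855029280 + 10265584920314864089950 + 9661726983825754437600 + 9124964373613212524400 + 8644703090791464496800 + 8212467936251891271960 + 7821398034525610735200 + 7465879942047173883600 + 7141276466305992410400 + 6843723280209909393300 + 6569974349001513017568 + 6317283027886070209200 + 6083309582408808349600 + 5866048525894208051400 + 5663770990518545704800 + 5474978624167927514640 + 5298366410485091143200 + 5132792460157432044975 + 4977253294698115922400 + 4830863491912877218800 + 4692838820715366441120 + 4562482186806606262200 + 4439171857433454741600 + 4322351545395732248400 + 4211522018590713472800 + 4106233968125945635980 + 4006081920122873791200 + 3910699017262805367600 + 3819752528489251754400 + 3732939971023586941800 + 3649985749445285009760 + 3570638233152996205200 + 3494667206915698413600 + 3421861640104954696650 + 3352027729082404600800 + 3284987174500756508784 + 3220575661275251479200 + 3158641513943035104600 + 3099044504245996706400 + 3041654791204404174800 + 2986351976818869553440 + 2933024262947104025700 + 2881567696930488165600 + 2831885495259272852400 = 763144337495499334982367, so H_58 = 763144337495499334982367/164249358725037825439200; reducing by gcd(763144337495499334982367, 164249358725037825439200) = 3 gives 254381445831833111660789/54749786241679275146400 ≈ 4.64625. (The PNT-adjacent estimate ln(58) + γ ≈ 4.63766 matches within O(1/n).)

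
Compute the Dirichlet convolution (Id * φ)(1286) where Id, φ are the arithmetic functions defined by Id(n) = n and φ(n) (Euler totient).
(Id * φ)(1286) = 3855

Divisors of 1286: [1, 2, 643, 1286]. For each d | 1286:
  d = 1: Id(1) · φ(1286/1) = 1 · 642 = 642
  d = 2: Id(2) · φ(1286/2) = 2 · 642 = 1284
  d = 643: Id(643) · φ(1286/643) = 643 · 1 = 643
  d = 1286: Id(1286) · φ(1286/1286) = 1286 · 1 = 1286
Summing: (Id * φ)(1286) = 642 + 1284 + 643 + 1286 = 3855.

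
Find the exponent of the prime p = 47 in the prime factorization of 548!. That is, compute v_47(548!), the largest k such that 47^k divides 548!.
v_47(548!) = 11

Legendre's formula: v_p(n!) = Σ_{k ≥ 1} ⌊n / p^k⌋. For p = 47, n = 548, the terms are:
  ⌊548/47^1⌋ = ⌊548/47⌋ = 11
(the next term ⌊548/47^2⌋ = 0, terminating the sum). Summing: v_47(548!) = 11 = 11.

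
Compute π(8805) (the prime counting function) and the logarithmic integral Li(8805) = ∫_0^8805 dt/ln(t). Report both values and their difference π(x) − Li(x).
π(8805) = 1096;  Li(8805) ≈ 1115.51;  π(x) − Li(x) ≈ -19.51.

Direct count of primes ≤ 8805 gives π(8805) = 1096. Numerical evaluation of the logarithmic integral gives Li(8805) ≈ 1115.51. The difference π(x) − Li(x) ≈ -19.51 is typically negative for small/moderate x (Li(x) overestimates), though Littlewood's theorem shows this sign changes infinitely often.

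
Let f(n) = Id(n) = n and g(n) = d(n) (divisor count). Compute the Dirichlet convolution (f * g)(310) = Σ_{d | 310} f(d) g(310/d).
(Id * d)(310) = 924

Divisors of 310: [1, 2, 5, 10, 31, 62, 155, 310]. For each d | 310:
  d = 1: Id(1) · d(310/1) = 1 · 8 = 8
  d = 2: Id(2) · d(310/2) = 2 · 4 = 8
  d = 5: Id(5) · d(310/5) = 5 · 4 = 20
  d = 10: Id(10) · d(310/10) = 10 · 2 = 20
  d = 31: Id(31) · d(310/31) = 31 · 4 = 124
  d = 62: Id(62) · d(310/62) = 62 · 2 = 124
  d = 155: Id(155) · d(310/155) = 155 · 2 = 310
  d = 310: Id(310) · d(310/310) = 310 · 1 = 310
Summing: (Id * d)(310) = 8 + 8 + 20 + 20 + 124 + 124 + 310 + 310 = 924.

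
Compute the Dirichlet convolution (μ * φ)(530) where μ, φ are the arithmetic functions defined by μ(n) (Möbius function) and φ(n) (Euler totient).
(μ * φ)(530) = 0

Divisors of 530: [1, 2, 5, 10, 53, 106, 265, 530]. For each d | 530:
  d = 1: μ(1) · φ(530/1) = 1 · 208 = 208
  d = 2: μ(2) · φ(530/2) = -1 · 208 = -208
  d = 5: μ(5) · φ(530/5) = -1 · 52 = -52
  d = 10: μ(10) · φ(530/10) = 1 · 52 = 52
  d = 53: μ(53) · φ(530/53) = -1 · 4 = -4
  d = 106: μ(106) · φ(530/106) = 1 · 4 = 4
  d = 265: μ(265) · φ(530/265) = 1 · 1 = 1
  d = 530: μ(530) · φ(530/530) = -1 · 1 = -1
Summing: (μ * φ)(530) = 208 + -208 + -52 + 52 + -4 + 4 + 1 + -1 = 0.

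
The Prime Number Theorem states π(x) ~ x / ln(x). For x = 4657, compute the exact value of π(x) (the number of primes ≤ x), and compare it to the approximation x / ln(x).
π(4657) = 630;  x/ln(x) ≈ 551.38;  relative error ≈ 12.48%.

Directly count primes up to 4657: π(4657) = 630. The PNT approximation gives 4657/ln(4657) ≈ 4657/8.44613 ≈ 551.38. Relative error (π(x) − x/ln(x)) / π(x) ≈ 12.48%; the approximation is known to undercount slightly (Li(x) is a better estimate).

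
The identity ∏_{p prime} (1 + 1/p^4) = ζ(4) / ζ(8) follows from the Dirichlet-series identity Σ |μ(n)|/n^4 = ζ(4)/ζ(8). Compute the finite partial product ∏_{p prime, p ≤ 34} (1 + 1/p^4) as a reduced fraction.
∏ = 377183486665353545574471751056805902016576/349915921480385530721123181536044923530625

The primes p ≤ 34 are [2, 3, 5, 7, 11, 13, 17, 19, 23, 29, 31]. For each, (1 + 1/p^4) = (p^4 + 1)/p^4. Multiplying these fractions over p ∈ [2, 3, 5, 7, 11, 13, 17, 19, 23, 29, 31] gives 377183486665353545574471751056805902016576/349915921480385530721123181536044923530625. (In the limit P → ∞ this tends to ζ(4)/ζ(8).)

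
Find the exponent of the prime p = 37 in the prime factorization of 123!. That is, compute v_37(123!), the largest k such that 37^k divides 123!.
v_37(123!) = 3

Legendre's formula: v_p(n!) = Σ_{k ≥ 1} ⌊n / p^k⌋. For p = 37, n = 123, the terms are:
  ⌊123/37^1⌋ = ⌊123/37⌋ = 3
(the next term ⌊123/37^2⌋ = 0, terminating the sum). Summing: v_37(123!) = 3 = 3.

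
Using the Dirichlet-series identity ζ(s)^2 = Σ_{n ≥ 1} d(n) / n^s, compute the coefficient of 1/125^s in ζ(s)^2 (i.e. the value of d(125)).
d(125) = 4

ζ(s)^2 = (Σ 1/m^s)(Σ 1/k^s). The coefficient of 1/n^s in the product is the number of ordered pairs (m, k) with mk = n, which equals d(n). For n = 125, divisors are [1, 5, 25, 125], so d(125) = 4.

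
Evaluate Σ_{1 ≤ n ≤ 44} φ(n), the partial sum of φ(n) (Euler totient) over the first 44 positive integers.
Σ_{n ≤ 44} φ(n) = 604

Compute φ(n) for each 1 ≤ n ≤ 44: φ(1) = 1, φ(2) = 1, φ(3) = 2, φ(4) = 2, φ(5) = 4, φ(6) = 2, φ(7) = 6, φ(8) = 4, φ(9) = 6, φ(10) = 4, φ(11) = 10, φ(12) = 4, φ(13) = 12, φ(14) = 6, φ(15) = 8, φ(16) = 8, φ(17) = 16, φ(18) = 6, φ(19) = 18, φ(20) = 8, φ(21) = 12, φ(22) = 10, φ(23) = 22, φ(24) = 8, φ(25) = 20, φ(26) = 12, φ(27) = 18, φ(28) = 12, φ(29) = 28, φ(30) = 8, φ(31) = 30, φ(32) = 16, φ(33) = 20, φ(34) = 16, φ(35) = 24, φ(36) = 12, φ(37) = 36, φ(38) = 18, φ(39) = 24, φ(40) = 16, φ(41) = 40, φ(42) = 12, φ(43) = 42, φ(44) = 20. Summing all 44 values: 604. (Average order: Σ_{n ≤ x} φ(n) ~ (3/π²) x². For x = 44, (3/π²)·44² ≈ 588.47.)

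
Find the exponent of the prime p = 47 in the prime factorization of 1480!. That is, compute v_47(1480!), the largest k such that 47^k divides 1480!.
v_47(1480!) = 31

Legendre's formula: v_p(n!) = Σ_{k ≥ 1} ⌊n / p^k⌋. For p = 47, n = 1480, the terms are:
  ⌊1480/47^1⌋ = ⌊1480/47⌋ = 31
(the next term ⌊1480/47^2⌋ = 0, terminating the sum). Summing: v_47(1480!) = 31 = 31.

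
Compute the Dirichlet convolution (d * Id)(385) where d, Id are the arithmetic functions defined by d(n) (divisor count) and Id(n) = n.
(d * Id)(385) = 819

Divisors of 385: [1, 5, 7, 11, 35, 55, 77, 385]. For each d | 385:
  d = 1: d(1) · Id(385/1) = 1 · 385 = 385
  d = 5: d(5) · Id(385/5) = 2 · 77 = 154
  d = 7: d(7) · Id(385/7) = 2 · 55 = 110
  d = 11: d(11) · Id(385/11) = 2 · 35 = 70
  d = 35: d(35) · Id(385/35) = 4 · 11 = 44
  d = 55: d(55) · Id(385/55) = 4 · 7 = 28
  d = 77: d(77) · Id(385/77) = 4 · 5 = 20
  d = 385: d(385) · Id(385/385) = 8 · 1 = 8
Summing: (d * Id)(385) = 385 + 154 + 110 + 70 + 44 + 28 + 20 + 8 = 819.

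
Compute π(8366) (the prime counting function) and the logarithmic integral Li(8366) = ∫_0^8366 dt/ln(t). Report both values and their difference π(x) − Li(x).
π(8366) = 1047;  Li(8366) ≈ 1067.04;  π(x) − Li(x) ≈ -20.04.

Direct count of primes ≤ 8366 gives π(8366) = 1047. Numerical evaluation of the logarithmic integral gives Li(8366) ≈ 1067.04. The difference π(x) − Li(x) ≈ -20.04 is typically negative for small/moderate x (Li(x) overestimates), though Littlewood's theorem shows this sign changes infinitely often.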